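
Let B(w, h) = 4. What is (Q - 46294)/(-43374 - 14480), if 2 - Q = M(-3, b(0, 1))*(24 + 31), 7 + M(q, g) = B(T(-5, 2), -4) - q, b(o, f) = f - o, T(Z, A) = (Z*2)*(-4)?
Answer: 23146/28927 ≈ 0.80015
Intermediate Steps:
T(Z, A) = -8*Z (T(Z, A) = (2*Z)*(-4) = -8*Z)
M(q, g) = -3 - q (M(q, g) = -7 + (4 - q) = -3 - q)
Q = 2 (Q = 2 - (-3 - 1*(-3))*(24 + 31) = 2 - (-3 + 3)*55 = 2 - 0*55 = 2 - 1*0 = 2 + 0 = 2)
(Q - 46294)/(-43374 - 14480) = (2 - 46294)/(-43374 - 14480) = -46292/(-57854) = -46292*(-1/57854) = 23146/28927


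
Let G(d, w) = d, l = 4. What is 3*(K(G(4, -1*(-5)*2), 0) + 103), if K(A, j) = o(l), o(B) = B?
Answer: 321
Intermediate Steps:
K(A, j) = 4
3*(K(G(4, -1*(-5)*2), 0) + 103) = 3*(4 + 103) = 3*107 = 321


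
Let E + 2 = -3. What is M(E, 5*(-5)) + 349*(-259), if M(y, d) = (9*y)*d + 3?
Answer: -89263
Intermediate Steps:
E = -5 (E = -2 - 3 = -5)
M(y, d) = 3 + 9*d*y (M(y, d) = 9*d*y + 3 = 3 + 9*d*y)
M(E, 5*(-5)) + 349*(-259) = (3 + 9*(5*(-5))*(-5)) + 349*(-259) = (3 + 9*(-25)*(-5)) - 90391 = (3 + 1125) - 90391 = 1128 - 90391 = -89263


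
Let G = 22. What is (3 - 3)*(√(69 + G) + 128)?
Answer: 0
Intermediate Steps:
(3 - 3)*(√(69 + G) + 128) = (3 - 3)*(√(69 + 22) + 128) = 0*(√91 + 128) = 0*(128 + √91) = 0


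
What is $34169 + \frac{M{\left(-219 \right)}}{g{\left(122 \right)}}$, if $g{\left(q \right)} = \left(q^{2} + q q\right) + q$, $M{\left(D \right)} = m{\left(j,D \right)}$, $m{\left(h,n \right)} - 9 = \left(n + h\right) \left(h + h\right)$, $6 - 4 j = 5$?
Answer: $\frac{8170490477}{239120} \approx 34169.0$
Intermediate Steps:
$j = \frac{1}{4}$ ($j = \frac{3}{2} - \frac{5}{4} = \frac{1}{4} \approx 0.25$)
$m{\left(h,n \right)} = 9 + 2 h \left(h + n\right)$ ($m{\left(h,n \right)} = 9 + \left(n + h\right) \left(h + h\right) = 9 + \left(h + n\right) 2 h = 9 + 2 h \left(h + n\right)$)
$M{\left(D \right)} = \frac{73}{8} + \frac{D}{2}$ ($M{\left(D \right)} = 9 + \frac{2}{16} + 2 \cdot \frac{1}{4} D = 9 + 2 \cdot \frac{1}{16} + \frac{D}{2} = 9 + \frac{1}{8} + \frac{D}{2} = \frac{73}{8} + \frac{D}{2}$)
$g{\left(q \right)} = q + 2 q^{2}$ ($g{\left(q \right)} = \left(q^{2} + q^{2}\right) + q = 2 q^{2} + q = q + 2 q^{2}$)
$34169 + \frac{M{\left(-219 \right)}}{g{\left(122 \right)}} = 34169 + \frac{\frac{73}{8} + \frac{1}{2} \left(-219\right)}{122 \left(1 + 2 \cdot 122\right)} = 34169 + \frac{\frac{73}{8} - \frac{219}{2}}{122 \left(1 + 244\right)} = 34169 - \frac{803}{8 \cdot 122 \cdot 245} = 34169 - \frac{803}{8 \cdot 29890} = 34169 - \frac{803}{239120} = \frac{8170490477}{239120}$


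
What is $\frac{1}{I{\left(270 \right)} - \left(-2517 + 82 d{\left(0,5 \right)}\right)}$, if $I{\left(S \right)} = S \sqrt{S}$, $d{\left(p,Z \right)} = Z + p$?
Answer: $- \frac{2107}{15243551} + \frac{810 \sqrt{30}}{15243551} \approx 0.00015282$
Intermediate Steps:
$I{\left(S \right)} = S^{\frac{3}{2}}$
$\frac{1}{I{\left(270 \right)} - \left(-2517 + 82 d{\left(0,5 \right)}\right)} = \frac{1}{270^{\frac{3}{2}} + \left(\left(100 - 82 \left(5 + 0\right)\right) + 2417\right)} = \frac{1}{810 \sqrt{30} + \left(\left(100 - 410\right) + 2417\right)} = \frac{1}{810 \sqrt{30} + \left(-310 + 2417\right)} = \frac{1}{810 \sqrt{30} + 2107} = \frac{1}{2107 + 810 \sqrt{30}}$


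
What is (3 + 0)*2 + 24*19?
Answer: 462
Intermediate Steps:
(3 + 0)*2 + 24*19 = 3*2 + 456 = 6 + 456 = 462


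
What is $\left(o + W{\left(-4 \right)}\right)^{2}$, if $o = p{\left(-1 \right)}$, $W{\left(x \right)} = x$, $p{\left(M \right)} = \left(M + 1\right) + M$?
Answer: $25$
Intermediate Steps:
$p{\left(M \right)} = 1 + 2 M$ ($p{\left(M \right)} = \left(1 + M\right) + M = 1 + 2 M$)
$o = -1$ ($o = 1 + 2 \left(-1\right) = 1 - 2 = -1$)
$\left(o + W{\left(-4 \right)}\right)^{2} = \left(-1 - 4\right)^{2} = \left(-5\right)^{2} = 25$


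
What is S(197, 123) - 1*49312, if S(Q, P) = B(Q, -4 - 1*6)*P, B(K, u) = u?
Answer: -50542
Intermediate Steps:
S(Q, P) = -10*P (S(Q, P) = (-4 - 1*6)*P = (-4 - 6)*P = -10*P)
S(197, 123) - 1*49312 = -10*123 - 1*49312 = -1230 - 49312 = -50542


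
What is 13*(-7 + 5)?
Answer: -26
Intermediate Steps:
13*(-7 + 5) = 13*(-2) = -26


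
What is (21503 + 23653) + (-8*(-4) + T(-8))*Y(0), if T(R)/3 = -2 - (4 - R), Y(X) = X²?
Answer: 45156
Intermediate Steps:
T(R) = -18 + 3*R (T(R) = 3*(-2 - (4 - R)) = 3*(-2 + (-4 + R)) = 3*(-6 + R) = -18 + 3*R)
(21503 + 23653) + (-8*(-4) + T(-8))*Y(0) = (21503 + 23653) + (-8*(-4) + (-18 + 3*(-8)))*0² = 45156 + (32 + (-18 - 24))*0 = 45156 + (32 - 42)*0 = 45156 - 10*0 = 45156 + 0 = 45156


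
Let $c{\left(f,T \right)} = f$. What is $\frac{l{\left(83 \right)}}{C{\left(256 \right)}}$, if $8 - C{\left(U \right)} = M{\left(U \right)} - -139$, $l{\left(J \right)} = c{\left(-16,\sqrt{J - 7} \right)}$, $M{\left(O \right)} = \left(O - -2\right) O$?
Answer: $\frac{16}{66179} \approx 0.00024177$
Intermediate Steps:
$M{\left(O \right)} = O \left(2 + O\right)$ ($M{\left(O \right)} = \left(O + 2\right) O = \left(2 + O\right) O = O \left(2 + O\right)$)
$l{\left(J \right)} = -16$
$C{\left(U \right)} = -131 - U \left(2 + U\right)$ ($C{\left(U \right)} = 8 - \left(U \left(2 + U\right) - -139\right) = 8 - \left(U \left(2 + U\right) + 139\right) = 8 - \left(139 + U \left(2 + U\right)\right) = -131 - U \left(2 + U\right)$)
$\frac{l{\left(83 \right)}}{C{\left(256 \right)}} = - \frac{16}{-131 - 256 \left(2 + 256\right)} = - \frac{16}{-131 - 256 \cdot 258} = - \frac{16}{-131 - 66048} = - \frac{16}{-66179} = \left(-16\right) \left(- \frac{1}{66179}\right) = \frac{16}{66179}$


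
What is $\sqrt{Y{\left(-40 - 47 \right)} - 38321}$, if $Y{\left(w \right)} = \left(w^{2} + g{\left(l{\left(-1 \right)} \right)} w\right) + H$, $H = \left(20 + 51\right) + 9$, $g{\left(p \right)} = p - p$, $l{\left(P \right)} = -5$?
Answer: $12 i \sqrt{213} \approx 175.13 i$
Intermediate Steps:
$g{\left(p \right)} = 0$
$H = 80$ ($H = 71 + 9 = 80$)
$Y{\left(w \right)} = 80 + w^{2}$ ($Y{\left(w \right)} = \left(w^{2} + 0 w\right) + 80 = \left(w^{2} + 0\right) + 80 = w^{2} + 80 = 80 + w^{2}$)
$\sqrt{Y{\left(-40 - 47 \right)} - 38321} = \sqrt{\left(80 + \left(-40 - 47\right)^{2}\right) - 38321} = \sqrt{\left(80 + \left(-87\right)^{2}\right) - 38321} = \sqrt{\left(80 + 7569\right) - 38321} = \sqrt{7649 - 38321} = \sqrt{-30672} = 12 i \sqrt{213}$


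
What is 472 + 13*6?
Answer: 550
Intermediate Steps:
472 + 13*6 = 472 + 78 = 550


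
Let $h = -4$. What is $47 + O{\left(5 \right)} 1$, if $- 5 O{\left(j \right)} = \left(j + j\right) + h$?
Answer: $\frac{229}{5} \approx 45.8$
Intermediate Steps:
$O{\left(j \right)} = \frac{4}{5} - \frac{2 j}{5}$ ($O{\left(j \right)} = - \frac{\left(j + j\right) - 4}{5} = - \frac{2 j - 4}{5} = - \frac{-4 + 2 j}{5} = \frac{4}{5} - \frac{2 j}{5}$)
$47 + O{\left(5 \right)} 1 = 47 + \left(\frac{4}{5} - 2\right) 1 = 47 - \frac{6}{5} = \frac{229}{5}$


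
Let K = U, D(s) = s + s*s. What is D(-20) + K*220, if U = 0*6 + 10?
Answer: 2580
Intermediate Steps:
D(s) = s + s**2
U = 10 (U = 0 + 10 = 10)
K = 10
D(-20) + K*220 = -20*(1 - 20) + 10*220 = -20*(-19) + 2200 = 380 + 2200 = 2580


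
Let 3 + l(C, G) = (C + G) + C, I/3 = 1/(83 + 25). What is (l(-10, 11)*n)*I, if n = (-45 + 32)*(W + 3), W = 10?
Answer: 169/3 ≈ 56.333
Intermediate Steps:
I = 1/36 (I = 3/(83 + 25) = 3/108 = 3*(1/108) = 1/36 ≈ 0.027778)
n = -169 (n = (-45 + 32)*(10 + 3) = -13*13 = -169)
l(C, G) = -3 + G + 2*C (l(C, G) = -3 + ((C + G) + C) = -3 + (G + 2*C) = -3 + G + 2*C)
(l(-10, 11)*n)*I = ((-3 + 11 + 2*(-10))*(-169))*(1/36) = ((-3 + 11 - 20)*(-169))*(1/36) = -12*(-169)*(1/36) = 2028*(1/36) = 169/3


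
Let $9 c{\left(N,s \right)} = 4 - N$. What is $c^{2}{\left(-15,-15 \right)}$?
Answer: $\frac{361}{81} \approx 4.4568$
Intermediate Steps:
$c{\left(N,s \right)} = \frac{4}{9} - \frac{N}{9}$ ($c{\left(N,s \right)} = \frac{4 - N}{9} = \frac{4}{9} - \frac{N}{9}$)
$c^{2}{\left(-15,-15 \right)} = \left(\frac{4}{9} - - \frac{5}{3}\right)^{2} = \left(\frac{4}{9} + \frac{5}{3}\right)^{2} = \left(\frac{19}{9}\right)^{2} = \frac{361}{81}$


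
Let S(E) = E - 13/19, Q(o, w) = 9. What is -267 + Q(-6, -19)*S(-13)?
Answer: -7413/19 ≈ -390.16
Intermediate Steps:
S(E) = -13/19 + E (S(E) = E - 13*1/19 = E - 13/19 = -13/19 + E)
-267 + Q(-6, -19)*S(-13) = -267 + 9*(-13/19 - 13) = -267 + 9*(-260/19) = -267 - 2340/19 = -7413/19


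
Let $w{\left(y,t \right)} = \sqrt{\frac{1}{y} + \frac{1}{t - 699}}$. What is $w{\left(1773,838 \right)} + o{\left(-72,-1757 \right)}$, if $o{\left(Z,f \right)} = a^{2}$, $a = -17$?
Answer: $289 + \frac{2 \sqrt{13089074}}{82149} \approx 289.09$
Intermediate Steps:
$o{\left(Z,f \right)} = 289$ ($o{\left(Z,f \right)} = \left(-17\right)^{2} = 289$)
$w{\left(y,t \right)} = \sqrt{\frac{1}{y} + \frac{1}{-699 + t}}$
$w{\left(1773,838 \right)} + o{\left(-72,-1757 \right)} = \sqrt{\frac{-699 + 838 + 1773}{1773 \left(-699 + 838\right)}} + 289 = \sqrt{\frac{1}{1773} \cdot \frac{1}{139} \cdot 1912} + 289 = \sqrt{\frac{1912}{246447}} + 289 = \frac{2 \sqrt{13089074}}{82149} + 289 = 289 + \frac{2 \sqrt{13089074}}{82149}$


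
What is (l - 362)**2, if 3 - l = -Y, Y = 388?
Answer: 841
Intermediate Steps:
l = 391 (l = 3 - (-1)*388 = 3 - 1*(-388) = 3 + 388 = 391)
(l - 362)**2 = (391 - 362)**2 = 29**2 = 841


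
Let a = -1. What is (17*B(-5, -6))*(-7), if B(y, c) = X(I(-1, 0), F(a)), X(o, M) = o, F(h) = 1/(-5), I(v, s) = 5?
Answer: -595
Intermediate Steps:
F(h) = -1/5
B(y, c) = 5
(17*B(-5, -6))*(-7) = (17*5)*(-7) = 85*(-7) = -595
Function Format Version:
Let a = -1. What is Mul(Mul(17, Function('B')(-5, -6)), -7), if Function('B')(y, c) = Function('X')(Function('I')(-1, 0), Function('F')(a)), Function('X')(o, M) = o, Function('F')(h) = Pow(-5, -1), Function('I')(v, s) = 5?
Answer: -595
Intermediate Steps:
Function('F')(h) = Rational(-1, 5)
Function('B')(y, c) = 5
Mul(Mul(17, Function('B')(-5, -6)), -7) = Mul(Mul(17, 5), -7) = Mul(85, -7) = -595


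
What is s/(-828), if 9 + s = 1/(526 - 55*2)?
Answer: 3743/344448 ≈ 0.010867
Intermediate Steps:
s = -3743/416 (s = -9 + 1/(526 - 55*2) = -9 + 1/(526 - 110) = -9 + 1/416 = -3743/416 ≈ -8.9976)
s/(-828) = -3743/416/(-828) = -3743/416*(-1/828) = 3743/344448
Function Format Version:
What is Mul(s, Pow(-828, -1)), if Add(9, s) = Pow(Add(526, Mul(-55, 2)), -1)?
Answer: Rational(3743, 344448) ≈ 0.010867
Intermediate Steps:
s = Rational(-3743, 416) (s = Add(-9, Pow(Add(526, Mul(-55, 2)), -1)) = Add(-9, Pow(Add(526, -110), -1)) = Add(-9, Pow(416, -1)) = Add(-9, Rational(1, 416)) = Rational(-3743, 416) ≈ -8.9976)
Mul(s, Pow(-828, -1)) = Mul(Rational(-3743, 416), Pow(-828, -1)) = Mul(Rational(-3743, 416), Rational(-1, 828)) = Rational(3743, 344448)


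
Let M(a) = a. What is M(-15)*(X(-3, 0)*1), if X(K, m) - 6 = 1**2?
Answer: -105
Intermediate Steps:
X(K, m) = 7 (X(K, m) = 6 + 1**2 = 6 + 1 = 7)
M(-15)*(X(-3, 0)*1) = -105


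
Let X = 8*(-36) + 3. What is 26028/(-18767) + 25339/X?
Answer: -482954993/5348595 ≈ -90.296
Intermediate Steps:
X = -285 (X = -288 + 3 = -285)
26028/(-18767) + 25339/X = 26028/(-18767) + 25339/(-285) = 26028*(-1/18767) + 25339*(-1/285) = -26028/18767 - 25339/285 = -482954993/5348595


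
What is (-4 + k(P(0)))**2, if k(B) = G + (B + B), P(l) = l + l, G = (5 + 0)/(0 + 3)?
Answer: 49/9 ≈ 5.4444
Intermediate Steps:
G = 5/3 ≈ 1.6667
P(l) = 2*l
k(B) = 5/3 + 2*B (k(B) = 5/3 + (B + B) = 5/3 + 2*B)
(-4 + k(P(0)))**2 = (-4 + (5/3 + 2*(2*0)))**2 = (-4 + (5/3 + 2*0))**2 = (-4 + (5/3 + 0))**2 = (-4 + 5/3)**2 = (-7/3)**2 = 49/9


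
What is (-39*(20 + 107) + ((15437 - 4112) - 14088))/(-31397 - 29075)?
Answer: 1929/15118 ≈ 0.12760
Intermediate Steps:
(-39*(20 + 107) + ((15437 - 4112) - 14088))/(-31397 - 29075) = (-39*127 + (11325 - 14088))/(-60472) = (-4953 - 2763)*(-1/60472) = -7716*(-1/60472) = 1929/15118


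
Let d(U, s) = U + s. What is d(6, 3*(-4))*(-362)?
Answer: 2172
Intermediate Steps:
d(6, 3*(-4))*(-362) = (6 + 3*(-4))*(-362) = (6 - 12)*(-362) = -6*(-362) = 2172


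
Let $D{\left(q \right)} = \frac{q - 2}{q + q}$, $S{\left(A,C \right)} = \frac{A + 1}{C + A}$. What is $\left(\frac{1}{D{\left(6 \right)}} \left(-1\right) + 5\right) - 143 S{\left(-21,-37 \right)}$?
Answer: $- \frac{1372}{29} \approx -47.31$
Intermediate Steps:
$S{\left(A,C \right)} = \frac{1 + A}{A + C}$
$D{\left(q \right)} = \frac{-2 + q}{2 q}$
$\left(\frac{1}{D{\left(6 \right)}} \left(-1\right) + 5\right) - 143 S{\left(-21,-37 \right)} = \left(\frac{1}{\frac{1}{2} \cdot \frac{1}{6} \left(-2 + 6\right)} \left(-1\right) + 5\right) - 143 \frac{1 - 21}{-21 - 37} = \left(\frac{1}{\frac{1}{2} \cdot \frac{1}{6} \cdot 4} \left(-1\right) + 5\right) - 143 \frac{1}{-58} \left(-20\right) = \left(\frac{1}{\frac{1}{3}} \left(-1\right) + 5\right) - 143 \left(\left(- \frac{1}{58}\right) \left(-20\right)\right) = \left(3 \left(-1\right) + 5\right) - \frac{1430}{29} = \left(-3 + 5\right) - \frac{1430}{29} = 2 - \frac{1430}{29} = - \frac{1372}{29}$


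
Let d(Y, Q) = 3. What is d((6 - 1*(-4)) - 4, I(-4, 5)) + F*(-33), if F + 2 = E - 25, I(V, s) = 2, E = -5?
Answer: 1059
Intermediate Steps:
F = -32 (F = -2 + (-5 - 25) = -2 - 30 = -32)
d((6 - 1*(-4)) - 4, I(-4, 5)) + F*(-33) = 3 - 32*(-33) = 3 + 1056 = 1059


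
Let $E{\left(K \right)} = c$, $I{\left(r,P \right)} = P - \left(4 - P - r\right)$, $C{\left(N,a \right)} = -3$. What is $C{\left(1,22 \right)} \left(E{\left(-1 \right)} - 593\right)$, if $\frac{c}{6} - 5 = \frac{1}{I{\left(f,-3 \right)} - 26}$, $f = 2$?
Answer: $\frac{28722}{17} \approx 1689.5$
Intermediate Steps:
$I{\left(r,P \right)} = -4 + r + 2 P$ ($I{\left(r,P \right)} = P - \left(4 - P - r\right) = P + \left(-4 + P + r\right) = -4 + r + 2 P$)
$c = \frac{507}{17}$ ($c = 30 + \frac{6}{\left(-4 + 2 + 2 \left(-3\right)\right) - 26} = 30 + \frac{6}{\left(-4 + 2 - 6\right) - 26} = 30 + \frac{6}{-8 - 26} = 30 + \frac{6}{-34} = 30 + 6 \left(- \frac{1}{34}\right) = 30 - \frac{3}{17} = \frac{507}{17} \approx 29.824$)
$E{\left(K \right)} = \frac{507}{17}$
$C{\left(1,22 \right)} \left(E{\left(-1 \right)} - 593\right) = - 3 \left(\frac{507}{17} - 593\right) = \left(-3\right) \left(- \frac{9574}{17}\right) = \frac{28722}{17}$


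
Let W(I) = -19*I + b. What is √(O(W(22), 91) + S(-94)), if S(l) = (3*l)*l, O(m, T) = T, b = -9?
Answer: √26599 ≈ 163.09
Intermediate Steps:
W(I) = -9 - 19*I (W(I) = -19*I - 9 = -9 - 19*I)
S(l) = 3*l²
√(O(W(22), 91) + S(-94)) = √(91 + 3*(-94)²) = √(91 + 3*8836) = √(91 + 26508) = √26599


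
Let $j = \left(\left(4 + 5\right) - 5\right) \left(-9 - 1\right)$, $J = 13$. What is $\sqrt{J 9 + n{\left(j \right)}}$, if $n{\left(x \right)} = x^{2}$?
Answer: $\sqrt{1717} \approx 41.437$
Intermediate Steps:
$j = -40$ ($j = \left(9 - 5\right) \left(-10\right) = 4 \left(-10\right) = -40$)
$\sqrt{J 9 + n{\left(j \right)}} = \sqrt{13 \cdot 9 + \left(-40\right)^{2}} = \sqrt{117 + 1600} = \sqrt{1717}$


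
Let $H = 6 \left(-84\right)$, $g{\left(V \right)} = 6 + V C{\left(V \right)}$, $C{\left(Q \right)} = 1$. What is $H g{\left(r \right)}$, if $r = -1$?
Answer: $-2520$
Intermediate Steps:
$g{\left(V \right)} = 6 + V$ ($g{\left(V \right)} = 6 + V 1 = 6 + V$)
$H = -504$
$H g{\left(r \right)} = - 504 \left(6 - 1\right) = \left(-504\right) 5 = -2520$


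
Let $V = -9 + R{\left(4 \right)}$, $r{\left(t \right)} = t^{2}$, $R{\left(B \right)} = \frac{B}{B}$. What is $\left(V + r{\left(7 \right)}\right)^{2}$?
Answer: $1681$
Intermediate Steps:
$R{\left(B \right)} = 1$
$V = -8$ ($V = -9 + 1 = -8$)
$\left(V + r{\left(7 \right)}\right)^{2} = \left(-8 + 7^{2}\right)^{2} = \left(-8 + 49\right)^{2} = 41^{2} = 1681$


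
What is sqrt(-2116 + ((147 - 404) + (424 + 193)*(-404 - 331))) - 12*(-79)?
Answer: 948 + 18*I*sqrt(1407) ≈ 948.0 + 675.18*I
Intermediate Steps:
sqrt(-2116 + ((147 - 404) + (424 + 193)*(-404 - 331))) - 12*(-79) = sqrt(-2116 + (-257 + 617*(-735))) - 1*(-948) = sqrt(-2116 + (-257 - 453495)) + 948 = sqrt(-2116 - 453752) + 948 = sqrt(-455868) + 948 = 18*I*sqrt(1407) + 948 = 948 + 18*I*sqrt(1407)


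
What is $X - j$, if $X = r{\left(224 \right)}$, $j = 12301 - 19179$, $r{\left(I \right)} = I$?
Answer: $7102$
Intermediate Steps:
$j = -6878$ ($j = 12301 - 19179 = -6878$)
$X = 224$
$X - j = 224 - -6878 = 224 + 6878 = 7102$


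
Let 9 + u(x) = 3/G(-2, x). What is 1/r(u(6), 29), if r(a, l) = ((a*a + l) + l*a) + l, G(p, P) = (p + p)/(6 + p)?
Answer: -1/146 ≈ -0.0068493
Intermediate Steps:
G(p, P) = 2*p/(6 + p) (G(p, P) = (2*p)/(6 + p) = 2*p/(6 + p))
u(x) = -12 (u(x) = -9 + 3/((2*(-2)/(6 - 2))) = -9 + 3/((2*(-2)/4)) = -9 + 3/((2*(-2)*(¼))) = -9 + 3/(-1) = -9 + 3*(-1) = -9 - 3 = -12)
r(a, l) = a² + 2*l + a*l (r(a, l) = ((a² + l) + a*l) + l = ((l + a²) + a*l) + l = (l + a² + a*l) + l = a² + 2*l + a*l)
1/r(u(6), 29) = 1/((-12)² + 2*29 - 12*29) = 1/(144 + 58 - 348) = 1/(-146) = -1/146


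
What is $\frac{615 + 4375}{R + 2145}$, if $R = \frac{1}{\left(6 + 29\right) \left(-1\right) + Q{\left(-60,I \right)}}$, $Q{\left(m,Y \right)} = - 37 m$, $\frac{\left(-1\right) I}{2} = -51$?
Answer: $\frac{5451575}{2343413} \approx 2.3263$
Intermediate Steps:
$I = 102$ ($I = \left(-2\right) \left(-51\right) = 102$)
$R = \frac{1}{2185}$ ($R = \frac{1}{\left(6 + 29\right) \left(-1\right) - -2220} = \frac{1}{35 \left(-1\right) + 2220} = \frac{1}{-35 + 2220} = \frac{1}{2185} \approx 0.00045767$)
$\frac{615 + 4375}{R + 2145} = \frac{615 + 4375}{\frac{1}{2185} + 2145} = \frac{4990}{\frac{4686826}{2185}} = 4990 \cdot \frac{2185}{4686826} = \frac{5451575}{2343413}$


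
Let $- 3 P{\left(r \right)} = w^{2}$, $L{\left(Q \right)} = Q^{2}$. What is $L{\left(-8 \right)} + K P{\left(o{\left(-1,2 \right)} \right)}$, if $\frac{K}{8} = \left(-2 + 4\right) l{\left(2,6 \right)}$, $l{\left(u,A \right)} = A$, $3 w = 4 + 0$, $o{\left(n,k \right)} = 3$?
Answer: $\frac{64}{9} \approx 7.1111$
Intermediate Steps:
$w = \frac{4}{3}$ ($w = \frac{4 + 0}{3} = \frac{1}{3} \cdot 4 = \frac{4}{3} \approx 1.3333$)
$P{\left(r \right)} = - \frac{16}{27}$ ($P{\left(r \right)} = - \frac{\left(\frac{4}{3}\right)^{2}}{3} = \left(- \frac{1}{3}\right) \frac{16}{9} = - \frac{16}{27}$)
$K = 96$ ($K = 8 \left(-2 + 4\right) 6 = 8 \cdot 2 \cdot 6 = 8 \cdot 12 = 96$)
$L{\left(-8 \right)} + K P{\left(o{\left(-1,2 \right)} \right)} = \left(-8\right)^{2} + 96 \left(- \frac{16}{27}\right) = 64 - \frac{512}{9} = \frac{64}{9}$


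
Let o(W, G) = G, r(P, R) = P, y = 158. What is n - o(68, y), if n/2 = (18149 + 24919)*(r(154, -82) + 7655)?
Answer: 672635866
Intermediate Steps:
n = 672636024 (n = 2*((18149 + 24919)*(154 + 7655)) = 2*(43068*7809) = 2*336318012 = 672636024)
n - o(68, y) = 672636024 - 1*158 = 672636024 - 158 = 672635866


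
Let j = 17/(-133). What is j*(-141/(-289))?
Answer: -141/2261 ≈ -0.062362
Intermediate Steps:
j = -17/133 (j = 17*(-1/133) = -17/133 ≈ -0.12782)
j*(-141/(-289)) = -(-2397)/(133*(-289)) = -(-2397)*(-1)/(133*289) = -17/133*141/289 = -141/2261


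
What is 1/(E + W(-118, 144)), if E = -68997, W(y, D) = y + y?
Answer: -1/69233 ≈ -1.4444e-5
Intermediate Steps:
W(y, D) = 2*y
1/(E + W(-118, 144)) = 1/(-68997 + 2*(-118)) = 1/(-68997 - 236) = 1/(-69233) = -1/69233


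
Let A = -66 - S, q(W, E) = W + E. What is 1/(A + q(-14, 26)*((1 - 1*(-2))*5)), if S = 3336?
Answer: -1/3222 ≈ -0.00031037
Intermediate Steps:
q(W, E) = E + W
A = -3402 (A = -66 - 1*3336 = -66 - 3336 = -3402)
1/(A + q(-14, 26)*((1 - 1*(-2))*5)) = 1/(-3402 + (26 - 14)*((1 - 1*(-2))*5)) = 1/(-3402 + 12*((1 + 2)*5)) = 1/(-3402 + 12*(3*5)) = 1/(-3402 + 12*15) = 1/(-3402 + 180) = 1/(-3222) = -1/3222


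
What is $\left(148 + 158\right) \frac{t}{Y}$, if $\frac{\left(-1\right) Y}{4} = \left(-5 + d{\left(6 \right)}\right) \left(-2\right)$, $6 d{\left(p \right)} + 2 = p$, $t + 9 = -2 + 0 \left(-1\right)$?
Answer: $\frac{5049}{52} \approx 97.096$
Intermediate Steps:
$t = -11$ ($t = -9 + \left(-2 + 0 \left(-1\right)\right) = -9 + \left(-2 + 0\right) = -9 - 2 = -11$)
$d{\left(p \right)} = - \frac{1}{3} + \frac{p}{6}$
$Y = - \frac{104}{3}$ ($Y = - 4 \left(-5 + \left(- \frac{1}{3} + \frac{1}{6} \cdot 6\right)\right) \left(-2\right) = - 4 \left(-5 + \left(- \frac{1}{3} + 1\right)\right) \left(-2\right) = - 4 \left(-5 + \frac{2}{3}\right) \left(-2\right) = - 4 \left(\left(- \frac{13}{3}\right) \left(-2\right)\right) = \left(-4\right) \frac{26}{3} = - \frac{104}{3} \approx -34.667$)
$\left(148 + 158\right) \frac{t}{Y} = \left(148 + 158\right) \left(- \frac{11}{- \frac{104}{3}}\right) = 306 \left(\left(-11\right) \left(- \frac{3}{104}\right)\right) = 306 \cdot \frac{33}{104} = \frac{5049}{52}$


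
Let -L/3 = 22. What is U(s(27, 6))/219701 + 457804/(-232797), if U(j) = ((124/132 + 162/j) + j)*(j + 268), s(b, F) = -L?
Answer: -349009197168/187534356889 ≈ -1.8610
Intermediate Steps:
L = -66 (L = -3*22 = -66)
s(b, F) = 66 (s(b, F) = -1*(-66) = 66)
U(j) = (268 + j)*(31/33 + j + 162/j) (U(j) = ((124*(1/132) + 162/j) + j)*(268 + j) = ((31/33 + 162/j) + j)*(268 + j) = (31/33 + j + 162/j)*(268 + j) = (268 + j)*(31/33 + j + 162/j))
U(s(27, 6))/219701 + 457804/(-232797) = (13654/33 + 66**2 + 43416/66 + (8875/33)*66)/219701 + 457804/(-232797) = (13654/33 + 4356 + 43416*(1/66) + 17750)*(1/219701) + 457804*(-1/232797) = (13654/33 + 4356 + 7236/11 + 17750)*(1/219701) - 457804/232797 = (764860/33)*(1/219701) - 457804/232797 = 764860/7250133 - 457804/232797 = -349009197168/187534356889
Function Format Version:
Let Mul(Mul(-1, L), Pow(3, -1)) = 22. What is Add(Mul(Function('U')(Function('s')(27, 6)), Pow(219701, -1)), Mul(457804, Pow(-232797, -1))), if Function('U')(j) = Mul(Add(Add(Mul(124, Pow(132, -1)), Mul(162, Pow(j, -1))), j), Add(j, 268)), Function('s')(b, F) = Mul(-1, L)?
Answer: Rational(-349009197168, 187534356889) ≈ -1.8610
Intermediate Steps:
L = -66 (L = Mul(-3, 22) = -66)
Function('s')(b, F) = 66 (Function('s')(b, F) = Mul(-1, -66) = 66)
Function('U')(j) = Mul(Add(268, j), Add(Rational(31, 33), j, Mul(162, Pow(j, -1)))) (Function('U')(j) = Mul(Add(Add(Mul(124, Rational(1, 132)), Mul(162, Pow(j, -1))), j), Add(268, j)) = Mul(Add(Add(Rational(31, 33), Mul(162, Pow(j, -1))), j), Add(268, j)) = Mul(Add(Rational(31, 33), j, Mul(162, Pow(j, -1))), Add(268, j)) = Mul(Add(268, j), Add(Rational(31, 33), j, Mul(162, Pow(j, -1)))))
Add(Mul(Function('U')(Function('s')(27, 6)), Pow(219701, -1)), Mul(457804, Pow(-232797, -1))) = Add(Mul(Add(Rational(13654, 33), Pow(66, 2), Mul(43416, Pow(66, -1)), Mul(Rational(8875, 33), 66)), Pow(219701, -1)), Mul(457804, Pow(-232797, -1))) = Add(Mul(Add(Rational(13654, 33), 4356, Mul(43416, Rational(1, 66)), 17750), Rational(1, 219701)), Mul(457804, Rational(-1, 232797))) = Add(Mul(Add(Rational(13654, 33), 4356, Rational(7236, 11), 17750), Rational(1, 219701)), Rational(-457804, 232797)) = Add(Mul(Rational(764860, 33), Rational(1, 219701)), Rational(-457804, 232797)) = Add(Rational(764860, 7250133), Rational(-457804, 232797)) = Rational(-349009197168, 187534356889)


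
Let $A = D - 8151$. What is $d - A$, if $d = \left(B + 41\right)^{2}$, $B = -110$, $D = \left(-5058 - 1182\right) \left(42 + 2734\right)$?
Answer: $17335152$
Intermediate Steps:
$D = -17322240$ ($D = \left(-6240\right) 2776 = -17322240$)
$A = -17330391$ ($A = -17322240 - 8151 = -17330391$)
$d = 4761$ ($d = \left(-110 + 41\right)^{2} = \left(-69\right)^{2} = 4761$)
$d - A = 4761 - -17330391 = 4761 + 17330391 = 17335152$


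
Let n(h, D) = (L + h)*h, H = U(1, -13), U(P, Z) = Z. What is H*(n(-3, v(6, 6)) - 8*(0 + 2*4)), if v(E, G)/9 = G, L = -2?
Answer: 637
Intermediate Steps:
v(E, G) = 9*G
H = -13
n(h, D) = h*(-2 + h) (n(h, D) = (-2 + h)*h = h*(-2 + h))
H*(n(-3, v(6, 6)) - 8*(0 + 2*4)) = -13*(-3*(-2 - 3) - 8*(0 + 2*4)) = -13*(-3*(-5) - 8*(0 + 8)) = -13*(15 - 8*8) = -13*(15 - 64) = -13*(-49) = 637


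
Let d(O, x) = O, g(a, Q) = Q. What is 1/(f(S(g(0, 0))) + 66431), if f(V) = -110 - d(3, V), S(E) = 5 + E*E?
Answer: 1/66318 ≈ 1.5079e-5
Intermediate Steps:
S(E) = 5 + E**2
f(V) = -113 (f(V) = -110 - 1*3 = -110 - 3 = -113)
1/(f(S(g(0, 0))) + 66431) = 1/(-113 + 66431) = 1/66318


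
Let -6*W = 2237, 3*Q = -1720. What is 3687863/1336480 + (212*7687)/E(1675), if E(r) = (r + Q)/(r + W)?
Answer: 1701663378508099/883413280 ≈ 1.9262e+6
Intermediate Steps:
Q = -1720/3 (Q = (⅓)*(-1720) = -1720/3 ≈ -573.33)
W = -2237/6 (W = -⅙*2237 = -2237/6 ≈ -372.83)
E(r) = (-1720/3 + r)/(-2237/6 + r) (E(r) = (r - 1720/3)/(r - 2237/6) = (-1720/3 + r)/(-2237/6 + r))
3687863/1336480 + (212*7687)/E(1675) = 3687863/1336480 + (212*7687)/((2*(-1720 + 3*1675)/(-2237 + 6*1675))) = 3687863*(1/1336480) + 1629644/((2*(-1720 + 5025)/(-2237 + 10050))) = 3687863/1336480 + 1629644/((2*3305/7813)) = 3687863/1336480 + 1629644/((2*(1/7813)*3305)) = 3687863/1336480 + 1629644/(6610/7813) = 3687863/1336480 + 1629644*(7813/6610) = 3687863/1336480 + 6366204286/3305 = 1701663378508099/883413280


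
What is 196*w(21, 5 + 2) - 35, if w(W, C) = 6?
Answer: 1141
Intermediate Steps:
196*w(21, 5 + 2) - 35 = 196*6 - 35 = 1176 - 35 = 1141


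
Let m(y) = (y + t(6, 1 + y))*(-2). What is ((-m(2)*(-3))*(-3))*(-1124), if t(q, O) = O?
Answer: -101160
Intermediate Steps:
m(y) = -2 - 4*y (m(y) = (y + (1 + y))*(-2) = (1 + 2*y)*(-2) = -2 - 4*y)
((-m(2)*(-3))*(-3))*(-1124) = ((-(-2 - 4*2)*(-3))*(-3))*(-1124) = ((-(-2 - 8)*(-3))*(-3))*(-1124) = ((-1*(-10)*(-3))*(-3))*(-1124) = ((10*(-3))*(-3))*(-1124) = -30*(-3)*(-1124) = 90*(-1124) = -101160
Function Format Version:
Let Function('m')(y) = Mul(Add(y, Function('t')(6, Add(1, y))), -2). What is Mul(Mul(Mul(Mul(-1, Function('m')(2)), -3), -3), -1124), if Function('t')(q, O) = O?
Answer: -101160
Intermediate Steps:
Function('m')(y) = Add(-2, Mul(-4, y)) (Function('m')(y) = Mul(Add(y, Add(1, y)), -2) = Mul(Add(1, Mul(2, y)), -2) = Add(-2, Mul(-4, y)))
Mul(Mul(Mul(Mul(-1, Function('m')(2)), -3), -3), -1124) = Mul(Mul(Mul(Mul(-1, Add(-2, Mul(-4, 2))), -3), -3), -1124) = Mul(Mul(Mul(Mul(-1, Add(-2, -8)), -3), -3), -1124) = Mul(Mul(Mul(Mul(-1, -10), -3), -3), -1124) = Mul(Mul(Mul(10, -3), -3), -1124) = Mul(Mul(-30, -3), -1124) = Mul(90, -1124) = -101160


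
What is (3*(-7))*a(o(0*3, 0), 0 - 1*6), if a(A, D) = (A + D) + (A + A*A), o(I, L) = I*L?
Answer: 126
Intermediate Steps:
a(A, D) = D + A**2 + 2*A (a(A, D) = (A + D) + (A + A**2) = D + A**2 + 2*A)
(3*(-7))*a(o(0*3, 0), 0 - 1*6) = (3*(-7))*((0 - 1*6) + ((0*3)*0)**2 + 2*((0*3)*0)) = -21*((0 - 6) + (0*0)**2 + 2*(0*0)) = -21*(-6 + 0**2 + 2*0) = -21*(-6 + 0 + 0) = -21*(-6) = 126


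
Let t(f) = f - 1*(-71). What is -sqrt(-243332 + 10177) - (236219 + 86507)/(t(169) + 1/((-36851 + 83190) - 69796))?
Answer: -7570183782/5629679 - I*sqrt(233155) ≈ -1344.7 - 482.86*I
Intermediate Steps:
t(f) = 71 + f (t(f) = f + 71 = 71 + f)
-sqrt(-243332 + 10177) - (236219 + 86507)/(t(169) + 1/((-36851 + 83190) - 69796)) = -sqrt(-243332 + 10177) - (236219 + 86507)/((71 + 169) + 1/((-36851 + 83190) - 69796)) = -sqrt(-233155) - 322726/(240 + 1/(46339 - 69796)) = -I*sqrt(233155) - 322726/(240 + 1/(-23457)) = -I*sqrt(233155) - 322726/(240 - 1/23457) = -I*sqrt(233155) - 322726/5629679/23457 = -I*sqrt(233155) - 322726*23457/5629679 = -I*sqrt(233155) - 1*7570183782/5629679 = -I*sqrt(233155) - 7570183782/5629679 = -7570183782/5629679 - I*sqrt(233155)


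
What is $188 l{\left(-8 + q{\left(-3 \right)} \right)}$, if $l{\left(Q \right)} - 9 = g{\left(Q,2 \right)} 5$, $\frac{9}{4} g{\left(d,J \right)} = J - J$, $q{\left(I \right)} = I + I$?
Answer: $1692$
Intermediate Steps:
$q{\left(I \right)} = 2 I$
$g{\left(d,J \right)} = 0$ ($g{\left(d,J \right)} = \frac{4 \left(J - J\right)}{9} = \frac{4}{9} \cdot 0 = 0$)
$l{\left(Q \right)} = 9$ ($l{\left(Q \right)} = 9 + 0 \cdot 5 = 9 + 0 = 9$)
$188 l{\left(-8 + q{\left(-3 \right)} \right)} = 188 \cdot 9 = 1692$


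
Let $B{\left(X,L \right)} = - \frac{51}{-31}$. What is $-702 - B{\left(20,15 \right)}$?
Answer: $- \frac{21813}{31} \approx -703.65$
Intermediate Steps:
$B{\left(X,L \right)} = \frac{51}{31}$ ($B{\left(X,L \right)} = \left(-51\right) \left(- \frac{1}{31}\right) = \frac{51}{31}$)
$-702 - B{\left(20,15 \right)} = -702 - \frac{51}{31} = - \frac{21813}{31}$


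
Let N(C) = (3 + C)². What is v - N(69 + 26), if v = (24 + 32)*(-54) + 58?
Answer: -12570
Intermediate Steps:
v = -2966 (v = 56*(-54) + 58 = -3024 + 58 = -2966)
v - N(69 + 26) = -2966 - (3 + (69 + 26))² = -2966 - (3 + 95)² = -2966 - 1*98² = -2966 - 1*9604 = -2966 - 9604 = -12570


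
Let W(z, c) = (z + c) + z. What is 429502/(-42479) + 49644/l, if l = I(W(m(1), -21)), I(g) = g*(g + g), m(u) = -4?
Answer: 693202556/35724839 ≈ 19.404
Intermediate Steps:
W(z, c) = c + 2*z (W(z, c) = (c + z) + z = c + 2*z)
I(g) = 2*g² (I(g) = g*(2*g) = 2*g²)
l = 1682 (l = 2*(-21 + 2*(-4))² = 2*(-21 - 8)² = 2*(-29)² = 2*841 = 1682)
429502/(-42479) + 49644/l = 429502/(-42479) + 49644/1682 = 429502*(-1/42479) + 49644*(1/1682) = -429502/42479 + 24822/841 = 693202556/35724839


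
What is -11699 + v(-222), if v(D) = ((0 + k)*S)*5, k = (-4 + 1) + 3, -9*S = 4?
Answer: -11699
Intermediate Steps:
S = -4/9 (S = -⅑*4 = -4/9 ≈ -0.44444)
k = 0 (k = -3 + 3 = 0)
v(D) = 0 (v(D) = ((0 + 0)*(-4/9))*5 = (0*(-4/9))*5 = 0*5 = 0)
-11699 + v(-222) = -11699 + 0 = -11699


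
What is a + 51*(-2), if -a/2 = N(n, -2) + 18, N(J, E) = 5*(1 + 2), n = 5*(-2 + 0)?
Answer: -168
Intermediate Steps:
n = -10 (n = 5*(-2) = -10)
N(J, E) = 15 (N(J, E) = 5*3 = 15)
a = -66 (a = -2*(15 + 18) = -2*33 = -66)
a + 51*(-2) = -66 + 51*(-2) = -66 - 102 = -168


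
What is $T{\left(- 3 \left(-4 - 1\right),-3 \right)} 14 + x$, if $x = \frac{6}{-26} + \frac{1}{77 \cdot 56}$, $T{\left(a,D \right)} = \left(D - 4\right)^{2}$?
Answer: $\frac{38441493}{56056} \approx 685.77$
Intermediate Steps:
$T{\left(a,D \right)} = \left(-4 + D\right)^{2}$
$x = - \frac{12923}{56056}$ ($x = 6 \left(- \frac{1}{26}\right) + \frac{1}{77} \cdot \frac{1}{56} = - \frac{3}{13} + \frac{1}{4312} = - \frac{12923}{56056} \approx -0.23054$)
$T{\left(- 3 \left(-4 - 1\right),-3 \right)} 14 + x = \left(-4 - 3\right)^{2} \cdot 14 - \frac{12923}{56056} = \left(-7\right)^{2} \cdot 14 - \frac{12923}{56056} = 49 \cdot 14 - \frac{12923}{56056} = 686 - \frac{12923}{56056} = \frac{38441493}{56056}$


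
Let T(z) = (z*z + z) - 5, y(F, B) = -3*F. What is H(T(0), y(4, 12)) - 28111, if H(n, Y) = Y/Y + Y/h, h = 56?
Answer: -393543/14 ≈ -28110.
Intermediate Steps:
T(z) = -5 + z + z² (T(z) = (z² + z) - 5 = (z + z²) - 5 = -5 + z + z²)
H(n, Y) = 1 + Y/56 (H(n, Y) = Y/Y + Y/56 = 1 + Y*(1/56) = 1 + Y/56)
H(T(0), y(4, 12)) - 28111 = (1 + (-3*4)/56) - 28111 = (1 + (1/56)*(-12)) - 28111 = (1 - 3/14) - 28111 = 11/14 - 28111 = -393543/14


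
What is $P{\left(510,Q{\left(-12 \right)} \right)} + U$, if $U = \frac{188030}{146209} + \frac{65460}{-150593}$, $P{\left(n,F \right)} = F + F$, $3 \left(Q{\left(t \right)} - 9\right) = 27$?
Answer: $\frac{811395030382}{22018051937} \approx 36.851$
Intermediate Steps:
$Q{\left(t \right)} = 18$ ($Q{\left(t \right)} = 9 + \frac{1}{3} \cdot 27 = 9 + 9 = 18$)
$P{\left(n,F \right)} = 2 F$
$U = \frac{18745160650}{22018051937}$ ($U = 188030 \cdot \frac{1}{146209} + 65460 \left(- \frac{1}{150593}\right) = \frac{188030}{146209} - \frac{65460}{150593} = \frac{18745160650}{22018051937} \approx 0.85135$)
$P{\left(510,Q{\left(-12 \right)} \right)} + U = 2 \cdot 18 + \frac{18745160650}{22018051937} = 36 + \frac{18745160650}{22018051937} = \frac{811395030382}{22018051937}$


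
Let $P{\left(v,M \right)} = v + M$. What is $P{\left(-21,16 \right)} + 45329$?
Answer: $45324$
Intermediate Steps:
$P{\left(v,M \right)} = M + v$
$P{\left(-21,16 \right)} + 45329 = \left(16 - 21\right) + 45329 = -5 + 45329 = 45324$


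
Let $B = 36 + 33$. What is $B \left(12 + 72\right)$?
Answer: $5796$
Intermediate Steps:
$B = 69$
$B \left(12 + 72\right) = 69 \left(12 + 72\right) = 69 \cdot 84 = 5796$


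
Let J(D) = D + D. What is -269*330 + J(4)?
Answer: -88762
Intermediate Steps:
J(D) = 2*D
-269*330 + J(4) = -269*330 + 2*4 = -88770 + 8 = -88762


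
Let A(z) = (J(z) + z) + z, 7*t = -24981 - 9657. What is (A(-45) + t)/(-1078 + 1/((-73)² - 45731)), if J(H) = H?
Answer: 1437624366/304873499 ≈ 4.7155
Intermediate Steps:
t = -34638/7 (t = (-24981 - 9657)/7 = (⅐)*(-34638) = -34638/7 ≈ -4948.3)
A(z) = 3*z (A(z) = (z + z) + z = 2*z + z = 3*z)
(A(-45) + t)/(-1078 + 1/((-73)² - 45731)) = (3*(-45) - 34638/7)/(-1078 + 1/((-73)² - 45731)) = (-135 - 34638/7)/(-1078 + 1/(5329 - 45731)) = -35583/(7*(-1078 + 1/(-40402))) = -35583/(7*(-1078 - 1/40402)) = -35583/(7*(-43553357/40402)) = -35583/7*(-40402/43553357) = 1437624366/304873499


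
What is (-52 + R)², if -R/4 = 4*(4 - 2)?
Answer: 7056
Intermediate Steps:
R = -32 (R = -16*(4 - 2) = -16*2 = -4*8 = -32)
(-52 + R)² = (-52 - 32)² = (-84)² = 7056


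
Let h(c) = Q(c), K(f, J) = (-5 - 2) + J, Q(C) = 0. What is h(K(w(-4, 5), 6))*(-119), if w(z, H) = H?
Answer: 0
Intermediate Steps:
K(f, J) = -7 + J
h(c) = 0
h(K(w(-4, 5), 6))*(-119) = 0*(-119) = 0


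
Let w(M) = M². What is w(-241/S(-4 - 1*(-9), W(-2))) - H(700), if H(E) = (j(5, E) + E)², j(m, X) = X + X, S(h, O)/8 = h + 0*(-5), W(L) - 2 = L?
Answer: -7055941919/1600 ≈ -4.4100e+6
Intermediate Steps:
W(L) = 2 + L
S(h, O) = 8*h (S(h, O) = 8*(h + 0*(-5)) = 8*(h + 0) = 8*h)
j(m, X) = 2*X
H(E) = 9*E² (H(E) = (2*E + E)² = (3*E)² = 9*E²)
w(-241/S(-4 - 1*(-9), W(-2))) - H(700) = (-241*1/(8*(-4 - 1*(-9))))² - 9*700² = (-241*1/(8*(-4 + 9)))² - 9*490000 = (-241/(8*5))² - 1*4410000 = (-241/40)² - 4410000 = 58081/1600 - 4410000 = -7055941919/1600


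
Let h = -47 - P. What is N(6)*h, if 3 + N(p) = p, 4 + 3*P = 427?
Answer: -564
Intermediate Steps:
P = 141 (P = -4/3 + (⅓)*427 = -4/3 + 427/3 = 141)
N(p) = -3 + p
h = -188 (h = -47 - 1*141 = -47 - 141 = -188)
N(6)*h = (-3 + 6)*(-188) = 3*(-188) = -564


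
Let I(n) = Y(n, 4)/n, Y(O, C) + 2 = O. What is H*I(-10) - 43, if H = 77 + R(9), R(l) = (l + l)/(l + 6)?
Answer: 1271/25 ≈ 50.840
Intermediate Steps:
R(l) = 2*l/(6 + l) (R(l) = (2*l)/(6 + l) = 2*l/(6 + l))
Y(O, C) = -2 + O
H = 391/5 (H = 77 + 2*9/(6 + 9) = 77 + 2*9/15 = 77 + 2*9*(1/15) = 77 + 6/5 = 391/5 ≈ 78.200)
I(n) = (-2 + n)/n
H*I(-10) - 43 = 391*((-2 - 10)/(-10))/5 - 43 = 391*(-⅒*(-12))/5 - 43 = (391/5)*(6/5) - 43 = 2346/25 - 43 = 1271/25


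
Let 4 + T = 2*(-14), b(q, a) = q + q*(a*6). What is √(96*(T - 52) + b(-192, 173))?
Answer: 8*I*√3243 ≈ 455.58*I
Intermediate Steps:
b(q, a) = q + 6*a*q (b(q, a) = q + q*(6*a) = q + 6*a*q)
T = -32 (T = -4 + 2*(-14) = -4 - 28 = -32)
√(96*(T - 52) + b(-192, 173)) = √(96*(-32 - 52) - 192*(1 + 6*173)) = √(96*(-84) - 192*(1 + 1038)) = √(-8064 - 192*1039) = √(-8064 - 199488) = √(-207552) = 8*I*√3243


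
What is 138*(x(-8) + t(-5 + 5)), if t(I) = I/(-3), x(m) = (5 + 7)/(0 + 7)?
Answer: 1656/7 ≈ 236.57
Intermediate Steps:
x(m) = 12/7
t(I) = -I/3 (t(I) = I*(-⅓) = -I/3)
138*(x(-8) + t(-5 + 5)) = 138*(12/7 - (-5 + 5)/3) = 138*(12/7 - ⅓*0) = 138*(12/7 + 0) = 138*(12/7) = 1656/7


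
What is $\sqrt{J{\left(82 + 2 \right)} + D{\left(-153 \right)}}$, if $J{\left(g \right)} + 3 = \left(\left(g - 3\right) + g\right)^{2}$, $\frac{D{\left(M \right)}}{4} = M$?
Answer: $\sqrt{26610} \approx 163.13$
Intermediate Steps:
$D{\left(M \right)} = 4 M$
$J{\left(g \right)} = -3 + \left(-3 + 2 g\right)^{2}$ ($J{\left(g \right)} = -3 + \left(\left(g - 3\right) + g\right)^{2} = -3 + \left(\left(-3 + g\right) + g\right)^{2} = -3 + \left(-3 + 2 g\right)^{2}$)
$\sqrt{J{\left(82 + 2 \right)} + D{\left(-153 \right)}} = \sqrt{\left(-3 + \left(-3 + 2 \left(82 + 2\right)\right)^{2}\right) + 4 \left(-153\right)} = \sqrt{\left(-3 + \left(-3 + 2 \cdot 84\right)^{2}\right) - 612} = \sqrt{\left(-3 + \left(-3 + 168\right)^{2}\right) - 612} = \sqrt{\left(-3 + 165^{2}\right) - 612} = \sqrt{\left(-3 + 27225\right) - 612} = \sqrt{27222 - 612} = \sqrt{26610}$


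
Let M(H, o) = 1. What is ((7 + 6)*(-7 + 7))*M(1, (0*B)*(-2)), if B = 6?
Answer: 0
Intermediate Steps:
((7 + 6)*(-7 + 7))*M(1, (0*B)*(-2)) = ((7 + 6)*(-7 + 7))*1 = (13*0)*1 = 0*1 = 0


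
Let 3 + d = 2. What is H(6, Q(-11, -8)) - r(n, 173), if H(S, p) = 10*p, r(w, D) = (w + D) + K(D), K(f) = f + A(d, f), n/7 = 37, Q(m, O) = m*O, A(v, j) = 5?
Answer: 270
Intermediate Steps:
d = -1 (d = -3 + 2 = -1)
Q(m, O) = O*m
n = 259 (n = 7*37 = 259)
K(f) = 5 + f (K(f) = f + 5 = 5 + f)
r(w, D) = 5 + w + 2*D (r(w, D) = (w + D) + (5 + D) = (D + w) + (5 + D) = 5 + w + 2*D)
H(6, Q(-11, -8)) - r(n, 173) = 10*(-8*(-11)) - (5 + 259 + 2*173) = 10*88 - (5 + 259 + 346) = 880 - 1*610 = 880 - 610 = 270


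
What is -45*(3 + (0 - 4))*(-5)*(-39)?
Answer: 8775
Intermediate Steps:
-45*(3 + (0 - 4))*(-5)*(-39) = -45*(3 - 4)*(-5)*(-39) = -(-45)*(-5)*(-39) = -45*5*(-39) = -225*(-39) = 8775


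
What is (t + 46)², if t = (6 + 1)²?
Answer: 9025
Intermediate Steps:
t = 49 (t = 7² = 49)
(t + 46)² = (49 + 46)² = 95² = 9025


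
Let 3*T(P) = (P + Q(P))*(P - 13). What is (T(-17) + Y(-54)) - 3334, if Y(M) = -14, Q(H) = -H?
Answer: -3348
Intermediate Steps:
T(P) = 0 (T(P) = ((P - P)*(P - 13))/3 = (0*(-13 + P))/3 = (⅓)*0 = 0)
(T(-17) + Y(-54)) - 3334 = (0 - 14) - 3334 = -14 - 3334 = -3348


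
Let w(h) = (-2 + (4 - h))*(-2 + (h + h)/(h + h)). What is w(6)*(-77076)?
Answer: -308304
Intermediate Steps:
w(h) = -2 + h (w(h) = (2 - h)*(-2 + (2*h)/((2*h))) = (2 - h)*(-2 + (2*h)*(1/(2*h))) = (2 - h)*(-2 + 1) = (2 - h)*(-1) = -2 + h)
w(6)*(-77076) = (-2 + 6)*(-77076) = 4*(-77076) = -308304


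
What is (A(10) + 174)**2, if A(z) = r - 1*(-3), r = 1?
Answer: 31684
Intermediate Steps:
A(z) = 4 (A(z) = 1 - 1*(-3) = 1 + 3 = 4)
(A(10) + 174)**2 = (4 + 174)**2 = 178**2 = 31684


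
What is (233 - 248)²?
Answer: 225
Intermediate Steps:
(233 - 248)² = (-15)² = 225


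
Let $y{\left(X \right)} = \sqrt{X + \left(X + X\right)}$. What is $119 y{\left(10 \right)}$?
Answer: $119 \sqrt{30} \approx 651.79$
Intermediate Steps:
$y{\left(X \right)} = \sqrt{3} \sqrt{X}$ ($y{\left(X \right)} = \sqrt{X + 2 X} = \sqrt{3 X} = \sqrt{3} \sqrt{X}$)
$119 y{\left(10 \right)} = 119 \sqrt{3} \sqrt{10} = 119 \sqrt{30}$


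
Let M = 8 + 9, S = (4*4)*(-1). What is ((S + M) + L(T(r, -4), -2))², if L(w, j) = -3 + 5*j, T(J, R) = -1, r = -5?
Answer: 144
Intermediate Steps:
S = -16 (S = 16*(-1) = -16)
M = 17
((S + M) + L(T(r, -4), -2))² = ((-16 + 17) + (-3 + 5*(-2)))² = (1 + (-3 - 10))² = (1 - 13)² = (-12)² = 144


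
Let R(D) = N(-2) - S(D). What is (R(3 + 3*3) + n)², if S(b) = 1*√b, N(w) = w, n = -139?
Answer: 19893 + 564*√3 ≈ 20870.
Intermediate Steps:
S(b) = √b
R(D) = -2 - √D
(R(3 + 3*3) + n)² = ((-2 - √(3 + 3*3)) - 139)² = ((-2 - √(3 + 9)) - 139)² = ((-2 - √12) - 139)² = ((-2 - 2*√3) - 139)² = (-141 - 2*√3)²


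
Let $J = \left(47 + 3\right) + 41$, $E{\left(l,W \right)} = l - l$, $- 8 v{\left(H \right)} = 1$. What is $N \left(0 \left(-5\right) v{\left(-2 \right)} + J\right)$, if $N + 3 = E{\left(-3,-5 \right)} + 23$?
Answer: $1820$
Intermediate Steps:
$v{\left(H \right)} = - \frac{1}{8}$ ($v{\left(H \right)} = \left(- \frac{1}{8}\right) 1 = - \frac{1}{8}$)
$E{\left(l,W \right)} = 0$
$J = 91$ ($J = 50 + 41 = 91$)
$N = 20$ ($N = -3 + \left(0 + 23\right) = -3 + 23 = 20$)
$N \left(0 \left(-5\right) v{\left(-2 \right)} + J\right) = 20 \left(0 \left(-5\right) \left(- \frac{1}{8}\right) + 91\right) = 20 \left(0 \left(- \frac{1}{8}\right) + 91\right) = 20 \left(0 + 91\right) = 20 \cdot 91 = 1820$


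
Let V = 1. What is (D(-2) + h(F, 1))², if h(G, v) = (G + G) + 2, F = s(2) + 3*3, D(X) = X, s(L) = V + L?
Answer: 576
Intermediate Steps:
s(L) = 1 + L
F = 12 (F = (1 + 2) + 3*3 = 3 + 9 = 12)
h(G, v) = 2 + 2*G (h(G, v) = 2*G + 2 = 2 + 2*G)
(D(-2) + h(F, 1))² = (-2 + (2 + 2*12))² = (-2 + (2 + 24))² = (-2 + 26)² = 24² = 576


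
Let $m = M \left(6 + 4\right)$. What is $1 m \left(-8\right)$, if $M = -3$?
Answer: $240$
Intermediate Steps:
$m = -30$ ($m = - 3 \left(6 + 4\right) = \left(-3\right) 10 = -30$)
$1 m \left(-8\right) = 1 \left(-30\right) \left(-8\right) = \left(-30\right) \left(-8\right) = 240$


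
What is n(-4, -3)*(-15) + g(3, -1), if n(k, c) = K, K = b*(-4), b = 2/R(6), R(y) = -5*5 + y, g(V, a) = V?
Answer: -63/19 ≈ -3.3158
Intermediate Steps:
R(y) = -25 + y
b = -2/19 (b = 2/(-25 + 6) = 2/(-19) = 2*(-1/19) = -2/19 ≈ -0.10526)
K = 8/19 (K = -2/19*(-4) = 8/19 ≈ 0.42105)
n(k, c) = 8/19
n(-4, -3)*(-15) + g(3, -1) = (8/19)*(-15) + 3 = -120/19 + 3 = -63/19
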